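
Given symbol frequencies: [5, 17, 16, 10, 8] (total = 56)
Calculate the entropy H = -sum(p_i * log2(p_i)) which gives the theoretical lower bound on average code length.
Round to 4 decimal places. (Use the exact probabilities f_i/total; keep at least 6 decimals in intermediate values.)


Per-symbol terms -p_i * log2(p_i) with p_i = f_i/56:
  p = 5/56 = 0.089286: log2(p) = -3.485427, -p*log2(p) = 0.311199
  p = 17/56 = 0.303571: log2(p) = -1.719892, -p*log2(p) = 0.522110
  p = 16/56 = 0.285714: log2(p) = -1.807355, -p*log2(p) = 0.516387
  p = 10/56 = 0.178571: log2(p) = -2.485427, -p*log2(p) = 0.443826
  p = 8/56 = 0.142857: log2(p) = -2.807355, -p*log2(p) = 0.401051
H = 0.311199 + 0.522110 + 0.516387 + 0.443826 + 0.401051 = 2.194573

H = 2.1946 bits/symbol


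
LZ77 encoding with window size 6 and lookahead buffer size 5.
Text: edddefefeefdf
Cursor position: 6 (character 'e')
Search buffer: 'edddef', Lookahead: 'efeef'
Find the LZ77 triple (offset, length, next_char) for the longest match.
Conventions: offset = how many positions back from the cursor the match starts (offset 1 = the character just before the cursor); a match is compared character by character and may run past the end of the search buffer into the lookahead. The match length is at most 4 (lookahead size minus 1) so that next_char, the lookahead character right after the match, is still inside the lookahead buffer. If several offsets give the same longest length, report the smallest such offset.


Try each offset into the search buffer:
  offset=1 (pos 5, char 'f'): match length 0
  offset=2 (pos 4, char 'e'): match length 3
  offset=3 (pos 3, char 'd'): match length 0
  offset=4 (pos 2, char 'd'): match length 0
  offset=5 (pos 1, char 'd'): match length 0
  offset=6 (pos 0, char 'e'): match length 1
Longest match has length 3 at offset 2.
next_char = character at position 6 + 3 = 9 -> 'e'

Best match: offset=2, length=3 (matching 'efe' starting at position 4)
LZ77 triple: (2, 3, 'e')


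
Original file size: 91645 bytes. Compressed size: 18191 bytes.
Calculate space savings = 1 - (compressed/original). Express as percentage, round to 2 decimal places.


ratio = compressed/original = 18191/91645 = 0.198494
savings = 1 - ratio = 1 - 0.198494 = 0.801506
as a percentage: 0.801506 * 100 = 80.15%

Space savings = 1 - 18191/91645 = 80.15%


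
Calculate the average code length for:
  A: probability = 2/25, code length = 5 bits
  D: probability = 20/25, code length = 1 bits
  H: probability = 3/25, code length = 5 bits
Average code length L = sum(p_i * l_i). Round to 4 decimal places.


Weighted contributions p_i * l_i:
  A: (2/25) * 5 = 10/25
  D: (20/25) * 1 = 20/25
  H: (3/25) * 5 = 15/25
Sum = (10 + 20 + 15)/25 = 45/25

L = 45/25 = 1.8000 bits/symbol


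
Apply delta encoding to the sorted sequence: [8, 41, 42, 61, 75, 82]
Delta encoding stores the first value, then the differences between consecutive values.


First value: 8
Deltas:
  41 - 8 = 33
  42 - 41 = 1
  61 - 42 = 19
  75 - 61 = 14
  82 - 75 = 7


Delta encoded: [8, 33, 1, 19, 14, 7]


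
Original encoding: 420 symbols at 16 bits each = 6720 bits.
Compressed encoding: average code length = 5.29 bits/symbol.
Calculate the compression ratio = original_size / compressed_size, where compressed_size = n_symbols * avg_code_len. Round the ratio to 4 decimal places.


original_size = n_symbols * orig_bits = 420 * 16 = 6720 bits
compressed_size = n_symbols * avg_code_len = 420 * 5.29 = 2221.8 bits
ratio = original_size / compressed_size = 6720 / 2221.8 = 3.0246

Compression ratio = 3.0246


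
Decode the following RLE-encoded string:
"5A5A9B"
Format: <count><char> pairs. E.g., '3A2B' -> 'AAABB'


Expanding each <count><char> pair:
  5A -> 'AAAAA'
  5A -> 'AAAAA'
  9B -> 'BBBBBBBBB'

Decoded = AAAAAAAAAABBBBBBBBB


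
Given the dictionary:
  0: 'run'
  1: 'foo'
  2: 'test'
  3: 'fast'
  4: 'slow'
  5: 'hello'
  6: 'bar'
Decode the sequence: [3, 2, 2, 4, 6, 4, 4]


Look up each index in the dictionary:
  3 -> 'fast'
  2 -> 'test'
  2 -> 'test'
  4 -> 'slow'
  6 -> 'bar'
  4 -> 'slow'
  4 -> 'slow'

Decoded: "fast test test slow bar slow slow"


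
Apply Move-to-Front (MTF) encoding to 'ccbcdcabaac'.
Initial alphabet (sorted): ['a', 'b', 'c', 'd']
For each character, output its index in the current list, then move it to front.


MTF encoding:
'c': index 2 in ['a', 'b', 'c', 'd'] -> ['c', 'a', 'b', 'd']
'c': index 0 in ['c', 'a', 'b', 'd'] -> ['c', 'a', 'b', 'd']
'b': index 2 in ['c', 'a', 'b', 'd'] -> ['b', 'c', 'a', 'd']
'c': index 1 in ['b', 'c', 'a', 'd'] -> ['c', 'b', 'a', 'd']
'd': index 3 in ['c', 'b', 'a', 'd'] -> ['d', 'c', 'b', 'a']
'c': index 1 in ['d', 'c', 'b', 'a'] -> ['c', 'd', 'b', 'a']
'a': index 3 in ['c', 'd', 'b', 'a'] -> ['a', 'c', 'd', 'b']
'b': index 3 in ['a', 'c', 'd', 'b'] -> ['b', 'a', 'c', 'd']
'a': index 1 in ['b', 'a', 'c', 'd'] -> ['a', 'b', 'c', 'd']
'a': index 0 in ['a', 'b', 'c', 'd'] -> ['a', 'b', 'c', 'd']
'c': index 2 in ['a', 'b', 'c', 'd'] -> ['c', 'a', 'b', 'd']


Output: [2, 0, 2, 1, 3, 1, 3, 3, 1, 0, 2]


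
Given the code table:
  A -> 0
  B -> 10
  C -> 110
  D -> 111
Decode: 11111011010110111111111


Decoding:
111 -> D
110 -> C
110 -> C
10 -> B
110 -> C
111 -> D
111 -> D
111 -> D


Result: DCCBCDDD


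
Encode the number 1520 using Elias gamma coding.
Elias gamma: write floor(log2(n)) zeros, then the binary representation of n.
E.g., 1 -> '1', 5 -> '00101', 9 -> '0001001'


num_bits = floor(log2(1520)) + 1 = 11
leading_zeros = num_bits - 1 = 10
binary(1520) = 10111110000

Elias gamma(1520) = '0000000000' + '10111110000' = 000000000010111110000 (21 bits)


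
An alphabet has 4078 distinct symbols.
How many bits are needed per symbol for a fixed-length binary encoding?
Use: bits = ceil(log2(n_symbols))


log2(4078) = 11.9936
Bracket: 2^11 = 2048 < 4078 <= 2^12 = 4096
So ceil(log2(4078)) = 12

bits = ceil(log2(4078)) = ceil(11.9936) = 12 bits


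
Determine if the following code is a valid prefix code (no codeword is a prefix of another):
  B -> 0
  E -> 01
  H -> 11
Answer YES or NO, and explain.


Checking each pair (does one codeword prefix another?):
  B='0' vs E='01': prefix -- VIOLATION

NO -- this is NOT a valid prefix code. B (0) is a prefix of E (01).


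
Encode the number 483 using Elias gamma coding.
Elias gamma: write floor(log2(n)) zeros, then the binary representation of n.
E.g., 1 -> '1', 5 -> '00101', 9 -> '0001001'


num_bits = floor(log2(483)) + 1 = 9
leading_zeros = num_bits - 1 = 8
binary(483) = 111100011

Elias gamma(483) = '00000000' + '111100011' = 00000000111100011 (17 bits)


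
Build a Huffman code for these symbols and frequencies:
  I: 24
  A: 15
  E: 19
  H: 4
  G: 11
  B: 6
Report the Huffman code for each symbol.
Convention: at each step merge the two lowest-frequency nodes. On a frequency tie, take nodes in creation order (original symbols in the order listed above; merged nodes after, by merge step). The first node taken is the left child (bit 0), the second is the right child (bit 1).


Huffman tree construction:
Step 1: Merge H(4) + B(6) = 10
Step 2: Merge (H+B)(10) + G(11) = 21
Step 3: Merge A(15) + E(19) = 34
Step 4: Merge ((H+B)+G)(21) + I(24) = 45
Step 5: Merge (A+E)(34) + (((H+B)+G)+I)(45) = 79
Read each symbol's code off the tree from the root (left child = 0, right child = 1).

Codes:
  I: 11 (length 2)
  A: 00 (length 2)
  E: 01 (length 2)
  H: 1000 (length 4)
  G: 101 (length 3)
  B: 1001 (length 4)
Average code length: 189/79 = 2.3924 bits/symbol


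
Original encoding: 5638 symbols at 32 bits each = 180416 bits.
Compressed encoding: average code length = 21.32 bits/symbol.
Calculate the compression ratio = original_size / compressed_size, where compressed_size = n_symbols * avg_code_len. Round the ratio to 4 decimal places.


original_size = n_symbols * orig_bits = 5638 * 32 = 180416 bits
compressed_size = n_symbols * avg_code_len = 5638 * 21.32 = 120202.16 bits
ratio = original_size / compressed_size = 180416 / 120202.16 = 1.5009

Compression ratio = 1.5009


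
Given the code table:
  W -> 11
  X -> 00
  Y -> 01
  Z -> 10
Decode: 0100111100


Decoding:
01 -> Y
00 -> X
11 -> W
11 -> W
00 -> X


Result: YXWWX


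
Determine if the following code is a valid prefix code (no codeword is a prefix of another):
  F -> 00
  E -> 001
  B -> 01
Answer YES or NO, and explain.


Checking each pair (does one codeword prefix another?):
  F='00' vs E='001': prefix -- VIOLATION

NO -- this is NOT a valid prefix code. F (00) is a prefix of E (001).


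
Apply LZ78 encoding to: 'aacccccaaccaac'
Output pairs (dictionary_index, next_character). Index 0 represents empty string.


LZ78 encoding steps:
Dictionary: {0: ''}
Step 1: w='' (idx 0), next='a' -> output (0, 'a'), add 'a' as idx 1
Step 2: w='a' (idx 1), next='c' -> output (1, 'c'), add 'ac' as idx 2
Step 3: w='' (idx 0), next='c' -> output (0, 'c'), add 'c' as idx 3
Step 4: w='c' (idx 3), next='c' -> output (3, 'c'), add 'cc' as idx 4
Step 5: w='c' (idx 3), next='a' -> output (3, 'a'), add 'ca' as idx 5
Step 6: w='ac' (idx 2), next='c' -> output (2, 'c'), add 'acc' as idx 6
Step 7: w='a' (idx 1), next='a' -> output (1, 'a'), add 'aa' as idx 7
Step 8: w='c' (idx 3), end of input -> output (3, '')


Encoded: [(0, 'a'), (1, 'c'), (0, 'c'), (3, 'c'), (3, 'a'), (2, 'c'), (1, 'a'), (3, '')]


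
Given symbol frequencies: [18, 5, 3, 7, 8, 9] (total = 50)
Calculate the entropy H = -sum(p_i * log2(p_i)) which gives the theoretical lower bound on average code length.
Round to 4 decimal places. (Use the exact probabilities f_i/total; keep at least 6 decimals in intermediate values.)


Per-symbol terms -p_i * log2(p_i) with p_i = f_i/50:
  p = 18/50 = 0.360000: log2(p) = -1.473931, -p*log2(p) = 0.530615
  p = 5/50 = 0.100000: log2(p) = -3.321928, -p*log2(p) = 0.332193
  p = 3/50 = 0.060000: log2(p) = -4.058894, -p*log2(p) = 0.243534
  p = 7/50 = 0.140000: log2(p) = -2.836501, -p*log2(p) = 0.397110
  p = 8/50 = 0.160000: log2(p) = -2.643856, -p*log2(p) = 0.423017
  p = 9/50 = 0.180000: log2(p) = -2.473931, -p*log2(p) = 0.445308
H = 0.530615 + 0.332193 + 0.243534 + 0.397110 + 0.423017 + 0.445308 = 2.371777

H = 2.3718 bits/symbol


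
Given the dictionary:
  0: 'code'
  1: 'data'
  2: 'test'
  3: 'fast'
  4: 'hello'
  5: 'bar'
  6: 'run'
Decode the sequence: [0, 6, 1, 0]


Look up each index in the dictionary:
  0 -> 'code'
  6 -> 'run'
  1 -> 'data'
  0 -> 'code'

Decoded: "code run data code"


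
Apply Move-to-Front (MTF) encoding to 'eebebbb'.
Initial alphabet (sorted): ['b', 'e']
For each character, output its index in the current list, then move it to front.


MTF encoding:
'e': index 1 in ['b', 'e'] -> ['e', 'b']
'e': index 0 in ['e', 'b'] -> ['e', 'b']
'b': index 1 in ['e', 'b'] -> ['b', 'e']
'e': index 1 in ['b', 'e'] -> ['e', 'b']
'b': index 1 in ['e', 'b'] -> ['b', 'e']
'b': index 0 in ['b', 'e'] -> ['b', 'e']
'b': index 0 in ['b', 'e'] -> ['b', 'e']


Output: [1, 0, 1, 1, 1, 0, 0]


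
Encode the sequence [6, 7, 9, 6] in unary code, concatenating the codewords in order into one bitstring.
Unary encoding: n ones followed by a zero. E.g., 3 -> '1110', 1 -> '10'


Encode each number as n ones followed by a terminating 0:
  6 -> 1111110 (7 bits)
  7 -> 11111110 (8 bits)
  9 -> 1111111110 (10 bits)
  6 -> 1111110 (7 bits)
Total length = 7 + 8 + 10 + 7 = 32 bits.

Unary([6, 7, 9, 6]) = 11111101111111011111111101111110 (32 bits)


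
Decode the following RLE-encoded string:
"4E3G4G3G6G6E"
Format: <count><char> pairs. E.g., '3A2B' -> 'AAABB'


Expanding each <count><char> pair:
  4E -> 'EEEE'
  3G -> 'GGG'
  4G -> 'GGGG'
  3G -> 'GGG'
  6G -> 'GGGGGG'
  6E -> 'EEEEEE'

Decoded = EEEEGGGGGGGGGGGGGGGGEEEEEE


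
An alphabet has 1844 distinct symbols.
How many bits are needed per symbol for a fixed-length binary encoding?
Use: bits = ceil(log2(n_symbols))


log2(1844) = 10.8486
Bracket: 2^10 = 1024 < 1844 <= 2^11 = 2048
So ceil(log2(1844)) = 11

bits = ceil(log2(1844)) = ceil(10.8486) = 11 bits


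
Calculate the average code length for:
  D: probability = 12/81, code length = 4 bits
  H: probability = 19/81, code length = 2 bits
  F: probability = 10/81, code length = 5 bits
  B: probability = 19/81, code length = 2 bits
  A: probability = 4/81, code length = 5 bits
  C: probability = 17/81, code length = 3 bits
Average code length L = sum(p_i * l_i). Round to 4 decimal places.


Weighted contributions p_i * l_i:
  D: (12/81) * 4 = 48/81
  H: (19/81) * 2 = 38/81
  F: (10/81) * 5 = 50/81
  B: (19/81) * 2 = 38/81
  A: (4/81) * 5 = 20/81
  C: (17/81) * 3 = 51/81
Sum = (48 + 38 + 50 + 38 + 20 + 51)/81 = 245/81

L = 245/81 = 3.0247 bits/symbol


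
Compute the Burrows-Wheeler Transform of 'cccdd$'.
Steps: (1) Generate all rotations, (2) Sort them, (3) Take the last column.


Rotations (sorted):
  0: $cccdd -> last char: d
  1: cccdd$ -> last char: $
  2: ccdd$c -> last char: c
  3: cdd$cc -> last char: c
  4: d$cccd -> last char: d
  5: dd$ccc -> last char: c


BWT = d$ccdc


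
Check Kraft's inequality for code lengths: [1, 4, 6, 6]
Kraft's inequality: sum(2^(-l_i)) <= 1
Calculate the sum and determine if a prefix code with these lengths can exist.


Sum = 2^(-1) + 2^(-4) + 2^(-6) + 2^(-6)
    = 0.5 + 0.0625 + 0.015625 + 0.015625
    = 38/64 = 0.59375
Since 0.59375 <= 1, Kraft's inequality IS satisfied.
A prefix code with these lengths CAN exist.

Kraft sum = 0.59375. Satisfied.


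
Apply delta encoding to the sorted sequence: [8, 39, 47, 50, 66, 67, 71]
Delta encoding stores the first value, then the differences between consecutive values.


First value: 8
Deltas:
  39 - 8 = 31
  47 - 39 = 8
  50 - 47 = 3
  66 - 50 = 16
  67 - 66 = 1
  71 - 67 = 4


Delta encoded: [8, 31, 8, 3, 16, 1, 4]


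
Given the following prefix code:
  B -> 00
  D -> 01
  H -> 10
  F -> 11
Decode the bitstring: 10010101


Decoding step by step:
Bits 10 -> H
Bits 01 -> D
Bits 01 -> D
Bits 01 -> D


Decoded message: HDDD


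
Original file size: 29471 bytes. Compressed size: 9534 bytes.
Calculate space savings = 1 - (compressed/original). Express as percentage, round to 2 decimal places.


ratio = compressed/original = 9534/29471 = 0.323504
savings = 1 - ratio = 1 - 0.323504 = 0.676496
as a percentage: 0.676496 * 100 = 67.65%

Space savings = 1 - 9534/29471 = 67.65%


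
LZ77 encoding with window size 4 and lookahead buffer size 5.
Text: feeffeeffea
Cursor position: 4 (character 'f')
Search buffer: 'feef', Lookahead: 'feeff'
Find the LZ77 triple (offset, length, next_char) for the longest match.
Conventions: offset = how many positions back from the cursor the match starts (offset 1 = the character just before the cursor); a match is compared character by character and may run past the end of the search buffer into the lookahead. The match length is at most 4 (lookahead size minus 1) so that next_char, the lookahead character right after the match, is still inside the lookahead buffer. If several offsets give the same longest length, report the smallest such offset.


Try each offset into the search buffer:
  offset=1 (pos 3, char 'f'): match length 1
  offset=2 (pos 2, char 'e'): match length 0
  offset=3 (pos 1, char 'e'): match length 0
  offset=4 (pos 0, char 'f'): match length 4
Longest match has length 4 at offset 4.
next_char = character at position 4 + 4 = 8 -> 'f'

Best match: offset=4, length=4 (matching 'feef' starting at position 0)
LZ77 triple: (4, 4, 'f')


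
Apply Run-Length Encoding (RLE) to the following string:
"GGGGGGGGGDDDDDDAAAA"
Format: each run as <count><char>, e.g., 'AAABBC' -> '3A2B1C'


Scanning runs left to right:
  i=0: run of 'G' x 9 -> '9G'
  i=9: run of 'D' x 6 -> '6D'
  i=15: run of 'A' x 4 -> '4A'

RLE = 9G6D4A


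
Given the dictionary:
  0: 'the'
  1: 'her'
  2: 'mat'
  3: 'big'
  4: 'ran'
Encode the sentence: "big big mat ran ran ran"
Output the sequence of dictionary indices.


Look up each word in the dictionary:
  'big' -> 3
  'big' -> 3
  'mat' -> 2
  'ran' -> 4
  'ran' -> 4
  'ran' -> 4

Encoded: [3, 3, 2, 4, 4, 4]


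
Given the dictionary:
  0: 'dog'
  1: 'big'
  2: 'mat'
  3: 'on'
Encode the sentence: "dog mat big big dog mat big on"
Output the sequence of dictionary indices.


Look up each word in the dictionary:
  'dog' -> 0
  'mat' -> 2
  'big' -> 1
  'big' -> 1
  'dog' -> 0
  'mat' -> 2
  'big' -> 1
  'on' -> 3

Encoded: [0, 2, 1, 1, 0, 2, 1, 3]


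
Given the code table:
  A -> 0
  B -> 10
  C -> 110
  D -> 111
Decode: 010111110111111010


Decoding:
0 -> A
10 -> B
111 -> D
110 -> C
111 -> D
111 -> D
0 -> A
10 -> B


Result: ABDCDDAB


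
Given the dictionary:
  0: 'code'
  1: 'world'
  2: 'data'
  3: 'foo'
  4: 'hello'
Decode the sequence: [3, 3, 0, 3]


Look up each index in the dictionary:
  3 -> 'foo'
  3 -> 'foo'
  0 -> 'code'
  3 -> 'foo'

Decoded: "foo foo code foo"


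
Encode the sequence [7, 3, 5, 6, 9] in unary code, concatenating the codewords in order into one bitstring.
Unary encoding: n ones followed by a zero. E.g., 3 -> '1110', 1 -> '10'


Encode each number as n ones followed by a terminating 0:
  7 -> 11111110 (8 bits)
  3 -> 1110 (4 bits)
  5 -> 111110 (6 bits)
  6 -> 1111110 (7 bits)
  9 -> 1111111110 (10 bits)
Total length = 8 + 4 + 6 + 7 + 10 = 35 bits.

Unary([7, 3, 5, 6, 9]) = 11111110111011111011111101111111110 (35 bits)


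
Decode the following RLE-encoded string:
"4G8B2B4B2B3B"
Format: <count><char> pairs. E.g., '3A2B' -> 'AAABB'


Expanding each <count><char> pair:
  4G -> 'GGGG'
  8B -> 'BBBBBBBB'
  2B -> 'BB'
  4B -> 'BBBB'
  2B -> 'BB'
  3B -> 'BBB'

Decoded = GGGGBBBBBBBBBBBBBBBBBBB


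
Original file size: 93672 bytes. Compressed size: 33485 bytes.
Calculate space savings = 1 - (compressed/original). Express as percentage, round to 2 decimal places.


ratio = compressed/original = 33485/93672 = 0.357471
savings = 1 - ratio = 1 - 0.357471 = 0.642529
as a percentage: 0.642529 * 100 = 64.25%

Space savings = 1 - 33485/93672 = 64.25%


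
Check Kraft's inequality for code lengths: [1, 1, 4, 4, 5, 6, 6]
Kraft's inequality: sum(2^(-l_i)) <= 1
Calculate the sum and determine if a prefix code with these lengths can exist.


Sum = 2^(-1) + 2^(-1) + 2^(-4) + 2^(-4) + 2^(-5) + 2^(-6) + 2^(-6)
    = 0.5 + 0.5 + 0.0625 + 0.0625 + 0.03125 + 0.015625 + 0.015625
    = 76/64 = 1.1875
Since 1.1875 > 1, Kraft's inequality is NOT satisfied.
A prefix code with these lengths CANNOT exist.

Kraft sum = 1.1875. Not satisfied.


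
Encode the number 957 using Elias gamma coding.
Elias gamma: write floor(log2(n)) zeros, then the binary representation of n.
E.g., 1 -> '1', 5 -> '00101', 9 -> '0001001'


num_bits = floor(log2(957)) + 1 = 10
leading_zeros = num_bits - 1 = 9
binary(957) = 1110111101

Elias gamma(957) = '000000000' + '1110111101' = 0000000001110111101 (19 bits)


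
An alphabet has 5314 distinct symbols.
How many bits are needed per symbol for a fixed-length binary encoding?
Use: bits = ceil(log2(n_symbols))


log2(5314) = 12.3756
Bracket: 2^12 = 4096 < 5314 <= 2^13 = 8192
So ceil(log2(5314)) = 13

bits = ceil(log2(5314)) = ceil(12.3756) = 13 bits


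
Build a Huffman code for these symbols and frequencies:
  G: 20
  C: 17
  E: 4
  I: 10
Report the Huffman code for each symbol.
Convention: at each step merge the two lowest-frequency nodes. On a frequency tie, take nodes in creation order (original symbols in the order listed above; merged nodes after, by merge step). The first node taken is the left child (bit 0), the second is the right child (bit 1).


Huffman tree construction:
Step 1: Merge E(4) + I(10) = 14
Step 2: Merge (E+I)(14) + C(17) = 31
Step 3: Merge G(20) + ((E+I)+C)(31) = 51
Read each symbol's code off the tree from the root (left child = 0, right child = 1).

Codes:
  G: 0 (length 1)
  C: 11 (length 2)
  E: 100 (length 3)
  I: 101 (length 3)
Average code length: 96/51 = 1.8824 bits/symbol


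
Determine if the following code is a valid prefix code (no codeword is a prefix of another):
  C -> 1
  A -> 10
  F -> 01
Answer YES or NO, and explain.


Checking each pair (does one codeword prefix another?):
  C='1' vs A='10': prefix -- VIOLATION

NO -- this is NOT a valid prefix code. C (1) is a prefix of A (10).


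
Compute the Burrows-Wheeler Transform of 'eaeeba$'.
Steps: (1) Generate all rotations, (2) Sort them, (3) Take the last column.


Rotations (sorted):
  0: $eaeeba -> last char: a
  1: a$eaeeb -> last char: b
  2: aeeba$e -> last char: e
  3: ba$eaee -> last char: e
  4: eaeeba$ -> last char: $
  5: eba$eae -> last char: e
  6: eeba$ea -> last char: a


BWT = abee$ea


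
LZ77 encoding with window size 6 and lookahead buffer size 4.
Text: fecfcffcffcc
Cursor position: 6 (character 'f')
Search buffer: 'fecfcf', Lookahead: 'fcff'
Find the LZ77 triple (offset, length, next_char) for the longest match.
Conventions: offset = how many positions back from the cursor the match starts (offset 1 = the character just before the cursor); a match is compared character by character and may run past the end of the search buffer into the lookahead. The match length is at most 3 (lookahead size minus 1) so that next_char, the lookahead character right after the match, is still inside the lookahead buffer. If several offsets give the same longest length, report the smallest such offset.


Try each offset into the search buffer:
  offset=1 (pos 5, char 'f'): match length 1
  offset=2 (pos 4, char 'c'): match length 0
  offset=3 (pos 3, char 'f'): match length 3
  offset=4 (pos 2, char 'c'): match length 0
  offset=5 (pos 1, char 'e'): match length 0
  offset=6 (pos 0, char 'f'): match length 1
Longest match has length 3 at offset 3.
next_char = character at position 6 + 3 = 9 -> 'f'

Best match: offset=3, length=3 (matching 'fcf' starting at position 3)
LZ77 triple: (3, 3, 'f')


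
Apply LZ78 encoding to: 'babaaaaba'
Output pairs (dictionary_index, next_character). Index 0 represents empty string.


LZ78 encoding steps:
Dictionary: {0: ''}
Step 1: w='' (idx 0), next='b' -> output (0, 'b'), add 'b' as idx 1
Step 2: w='' (idx 0), next='a' -> output (0, 'a'), add 'a' as idx 2
Step 3: w='b' (idx 1), next='a' -> output (1, 'a'), add 'ba' as idx 3
Step 4: w='a' (idx 2), next='a' -> output (2, 'a'), add 'aa' as idx 4
Step 5: w='a' (idx 2), next='b' -> output (2, 'b'), add 'ab' as idx 5
Step 6: w='a' (idx 2), end of input -> output (2, '')


Encoded: [(0, 'b'), (0, 'a'), (1, 'a'), (2, 'a'), (2, 'b'), (2, '')]


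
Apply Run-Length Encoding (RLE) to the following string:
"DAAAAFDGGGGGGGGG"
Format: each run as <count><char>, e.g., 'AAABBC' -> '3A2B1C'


Scanning runs left to right:
  i=0: run of 'D' x 1 -> '1D'
  i=1: run of 'A' x 4 -> '4A'
  i=5: run of 'F' x 1 -> '1F'
  i=6: run of 'D' x 1 -> '1D'
  i=7: run of 'G' x 9 -> '9G'

RLE = 1D4A1F1D9G


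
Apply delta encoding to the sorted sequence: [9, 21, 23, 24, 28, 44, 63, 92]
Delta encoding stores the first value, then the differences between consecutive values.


First value: 9
Deltas:
  21 - 9 = 12
  23 - 21 = 2
  24 - 23 = 1
  28 - 24 = 4
  44 - 28 = 16
  63 - 44 = 19
  92 - 63 = 29


Delta encoded: [9, 12, 2, 1, 4, 16, 19, 29]


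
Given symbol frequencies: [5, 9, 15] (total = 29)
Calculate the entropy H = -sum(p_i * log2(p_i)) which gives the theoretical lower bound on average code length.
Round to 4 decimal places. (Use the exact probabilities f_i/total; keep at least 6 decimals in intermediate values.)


Per-symbol terms -p_i * log2(p_i) with p_i = f_i/29:
  p = 5/29 = 0.172414: log2(p) = -2.536053, -p*log2(p) = 0.437251
  p = 9/29 = 0.310345: log2(p) = -1.688056, -p*log2(p) = 0.523879
  p = 15/29 = 0.517241: log2(p) = -0.951090, -p*log2(p) = 0.491943
H = 0.437251 + 0.523879 + 0.491943 = 1.453073

H = 1.4531 bits/symbol


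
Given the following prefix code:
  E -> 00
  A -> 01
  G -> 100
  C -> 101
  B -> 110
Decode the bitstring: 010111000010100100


Decoding step by step:
Bits 01 -> A
Bits 01 -> A
Bits 110 -> B
Bits 00 -> E
Bits 01 -> A
Bits 01 -> A
Bits 00 -> E
Bits 100 -> G


Decoded message: AABEAAEG


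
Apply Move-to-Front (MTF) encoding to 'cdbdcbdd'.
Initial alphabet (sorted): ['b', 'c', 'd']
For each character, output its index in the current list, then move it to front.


MTF encoding:
'c': index 1 in ['b', 'c', 'd'] -> ['c', 'b', 'd']
'd': index 2 in ['c', 'b', 'd'] -> ['d', 'c', 'b']
'b': index 2 in ['d', 'c', 'b'] -> ['b', 'd', 'c']
'd': index 1 in ['b', 'd', 'c'] -> ['d', 'b', 'c']
'c': index 2 in ['d', 'b', 'c'] -> ['c', 'd', 'b']
'b': index 2 in ['c', 'd', 'b'] -> ['b', 'c', 'd']
'd': index 2 in ['b', 'c', 'd'] -> ['d', 'b', 'c']
'd': index 0 in ['d', 'b', 'c'] -> ['d', 'b', 'c']


Output: [1, 2, 2, 1, 2, 2, 2, 0]


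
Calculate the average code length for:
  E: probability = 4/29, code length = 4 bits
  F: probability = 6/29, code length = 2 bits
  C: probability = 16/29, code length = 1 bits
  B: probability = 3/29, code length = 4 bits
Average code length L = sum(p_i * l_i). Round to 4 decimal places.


Weighted contributions p_i * l_i:
  E: (4/29) * 4 = 16/29
  F: (6/29) * 2 = 12/29
  C: (16/29) * 1 = 16/29
  B: (3/29) * 4 = 12/29
Sum = (16 + 12 + 16 + 12)/29 = 56/29

L = 56/29 = 1.9310 bits/symbol


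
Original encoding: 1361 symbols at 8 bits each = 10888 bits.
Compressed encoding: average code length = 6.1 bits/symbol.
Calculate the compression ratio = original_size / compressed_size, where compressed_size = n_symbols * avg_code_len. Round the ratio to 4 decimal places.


original_size = n_symbols * orig_bits = 1361 * 8 = 10888 bits
compressed_size = n_symbols * avg_code_len = 1361 * 6.1 = 8302.1 bits
ratio = original_size / compressed_size = 10888 / 8302.1 = 1.3115

Compression ratio = 1.3115


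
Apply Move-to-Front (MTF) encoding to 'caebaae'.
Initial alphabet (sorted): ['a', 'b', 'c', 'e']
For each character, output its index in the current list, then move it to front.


MTF encoding:
'c': index 2 in ['a', 'b', 'c', 'e'] -> ['c', 'a', 'b', 'e']
'a': index 1 in ['c', 'a', 'b', 'e'] -> ['a', 'c', 'b', 'e']
'e': index 3 in ['a', 'c', 'b', 'e'] -> ['e', 'a', 'c', 'b']
'b': index 3 in ['e', 'a', 'c', 'b'] -> ['b', 'e', 'a', 'c']
'a': index 2 in ['b', 'e', 'a', 'c'] -> ['a', 'b', 'e', 'c']
'a': index 0 in ['a', 'b', 'e', 'c'] -> ['a', 'b', 'e', 'c']
'e': index 2 in ['a', 'b', 'e', 'c'] -> ['e', 'a', 'b', 'c']


Output: [2, 1, 3, 3, 2, 0, 2]


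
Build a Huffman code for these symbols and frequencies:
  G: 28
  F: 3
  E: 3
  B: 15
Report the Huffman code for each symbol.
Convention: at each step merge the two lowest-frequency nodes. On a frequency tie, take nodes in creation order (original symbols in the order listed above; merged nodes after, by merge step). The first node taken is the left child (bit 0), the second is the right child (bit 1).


Huffman tree construction:
Step 1: Merge F(3) + E(3) = 6
Step 2: Merge (F+E)(6) + B(15) = 21
Step 3: Merge ((F+E)+B)(21) + G(28) = 49
Read each symbol's code off the tree from the root (left child = 0, right child = 1).

Codes:
  G: 1 (length 1)
  F: 000 (length 3)
  E: 001 (length 3)
  B: 01 (length 2)
Average code length: 76/49 = 1.5510 bits/symbol


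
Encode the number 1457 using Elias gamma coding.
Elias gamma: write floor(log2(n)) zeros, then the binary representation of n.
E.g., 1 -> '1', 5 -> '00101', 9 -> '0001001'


num_bits = floor(log2(1457)) + 1 = 11
leading_zeros = num_bits - 1 = 10
binary(1457) = 10110110001

Elias gamma(1457) = '0000000000' + '10110110001' = 000000000010110110001 (21 bits)


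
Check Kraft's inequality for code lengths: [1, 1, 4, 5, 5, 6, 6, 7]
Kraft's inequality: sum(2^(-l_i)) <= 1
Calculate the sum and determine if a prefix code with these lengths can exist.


Sum = 2^(-1) + 2^(-1) + 2^(-4) + 2^(-5) + 2^(-5) + 2^(-6) + 2^(-6) + 2^(-7)
    = 0.5 + 0.5 + 0.0625 + 0.03125 + 0.03125 + 0.015625 + 0.015625 + 0.0078125
    = 149/128 = 1.1640625
Since 1.1640625 > 1, Kraft's inequality is NOT satisfied.
A prefix code with these lengths CANNOT exist.

Kraft sum = 1.1640625. Not satisfied.


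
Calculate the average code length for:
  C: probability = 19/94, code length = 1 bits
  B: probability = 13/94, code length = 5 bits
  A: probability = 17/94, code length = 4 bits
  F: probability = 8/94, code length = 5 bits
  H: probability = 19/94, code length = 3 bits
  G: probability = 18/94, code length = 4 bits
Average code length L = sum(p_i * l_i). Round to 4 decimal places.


Weighted contributions p_i * l_i:
  C: (19/94) * 1 = 19/94
  B: (13/94) * 5 = 65/94
  A: (17/94) * 4 = 68/94
  F: (8/94) * 5 = 40/94
  H: (19/94) * 3 = 57/94
  G: (18/94) * 4 = 72/94
Sum = (19 + 65 + 68 + 40 + 57 + 72)/94 = 321/94

L = 321/94 = 3.4149 bits/symbol


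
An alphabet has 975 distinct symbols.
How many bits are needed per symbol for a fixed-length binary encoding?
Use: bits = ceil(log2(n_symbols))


log2(975) = 9.9293
Bracket: 2^9 = 512 < 975 <= 2^10 = 1024
So ceil(log2(975)) = 10

bits = ceil(log2(975)) = ceil(9.9293) = 10 bits


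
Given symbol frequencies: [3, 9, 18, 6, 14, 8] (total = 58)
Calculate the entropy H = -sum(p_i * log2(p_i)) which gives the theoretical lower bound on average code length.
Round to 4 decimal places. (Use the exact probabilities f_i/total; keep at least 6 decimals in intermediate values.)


Per-symbol terms -p_i * log2(p_i) with p_i = f_i/58:
  p = 3/58 = 0.051724: log2(p) = -4.273018, -p*log2(p) = 0.221018
  p = 9/58 = 0.155172: log2(p) = -2.688056, -p*log2(p) = 0.417112
  p = 18/58 = 0.310345: log2(p) = -1.688056, -p*log2(p) = 0.523879
  p = 6/58 = 0.103448: log2(p) = -3.273018, -p*log2(p) = 0.338588
  p = 14/58 = 0.241379: log2(p) = -2.050626, -p*log2(p) = 0.494979
  p = 8/58 = 0.137931: log2(p) = -2.857981, -p*log2(p) = 0.394204
H = 0.221018 + 0.417112 + 0.523879 + 0.338588 + 0.494979 + 0.394204 = 2.389780

H = 2.3898 bits/symbol


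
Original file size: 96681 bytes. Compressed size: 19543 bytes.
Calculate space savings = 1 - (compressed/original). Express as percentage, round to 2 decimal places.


ratio = compressed/original = 19543/96681 = 0.202139
savings = 1 - ratio = 1 - 0.202139 = 0.797861
as a percentage: 0.797861 * 100 = 79.79%

Space savings = 1 - 19543/96681 = 79.79%


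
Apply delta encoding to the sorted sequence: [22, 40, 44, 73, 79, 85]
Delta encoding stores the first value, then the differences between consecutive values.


First value: 22
Deltas:
  40 - 22 = 18
  44 - 40 = 4
  73 - 44 = 29
  79 - 73 = 6
  85 - 79 = 6


Delta encoded: [22, 18, 4, 29, 6, 6]


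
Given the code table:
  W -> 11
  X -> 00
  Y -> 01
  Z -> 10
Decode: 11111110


Decoding:
11 -> W
11 -> W
11 -> W
10 -> Z


Result: WWWZ


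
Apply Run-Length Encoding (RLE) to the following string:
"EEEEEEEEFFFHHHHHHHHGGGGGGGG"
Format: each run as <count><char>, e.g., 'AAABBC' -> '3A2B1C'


Scanning runs left to right:
  i=0: run of 'E' x 8 -> '8E'
  i=8: run of 'F' x 3 -> '3F'
  i=11: run of 'H' x 8 -> '8H'
  i=19: run of 'G' x 8 -> '8G'

RLE = 8E3F8H8G


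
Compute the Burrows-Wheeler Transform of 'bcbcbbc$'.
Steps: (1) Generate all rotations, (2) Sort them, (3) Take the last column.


Rotations (sorted):
  0: $bcbcbbc -> last char: c
  1: bbc$bcbc -> last char: c
  2: bc$bcbcb -> last char: b
  3: bcbbc$bc -> last char: c
  4: bcbcbbc$ -> last char: $
  5: c$bcbcbb -> last char: b
  6: cbbc$bcb -> last char: b
  7: cbcbbc$b -> last char: b


BWT = ccbc$bbb


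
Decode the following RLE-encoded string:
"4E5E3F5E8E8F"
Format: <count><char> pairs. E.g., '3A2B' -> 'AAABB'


Expanding each <count><char> pair:
  4E -> 'EEEE'
  5E -> 'EEEEE'
  3F -> 'FFF'
  5E -> 'EEEEE'
  8E -> 'EEEEEEEE'
  8F -> 'FFFFFFFF'

Decoded = EEEEEEEEEFFFEEEEEEEEEEEEEFFFFFFFF


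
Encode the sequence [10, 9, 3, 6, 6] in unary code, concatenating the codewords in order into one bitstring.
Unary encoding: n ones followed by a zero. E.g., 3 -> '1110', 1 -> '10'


Encode each number as n ones followed by a terminating 0:
  10 -> 11111111110 (11 bits)
  9 -> 1111111110 (10 bits)
  3 -> 1110 (4 bits)
  6 -> 1111110 (7 bits)
  6 -> 1111110 (7 bits)
Total length = 11 + 10 + 4 + 7 + 7 = 39 bits.

Unary([10, 9, 3, 6, 6]) = 111111111101111111110111011111101111110 (39 bits)


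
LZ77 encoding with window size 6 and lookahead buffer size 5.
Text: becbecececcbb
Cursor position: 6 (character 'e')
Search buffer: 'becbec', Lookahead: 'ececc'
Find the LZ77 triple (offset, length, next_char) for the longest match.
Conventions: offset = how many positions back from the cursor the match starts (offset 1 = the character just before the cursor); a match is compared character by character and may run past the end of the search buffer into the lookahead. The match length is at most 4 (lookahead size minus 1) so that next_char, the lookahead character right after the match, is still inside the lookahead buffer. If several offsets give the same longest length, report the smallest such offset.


Try each offset into the search buffer:
  offset=1 (pos 5, char 'c'): match length 0
  offset=2 (pos 4, char 'e'): match length 4
  offset=3 (pos 3, char 'b'): match length 0
  offset=4 (pos 2, char 'c'): match length 0
  offset=5 (pos 1, char 'e'): match length 2
  offset=6 (pos 0, char 'b'): match length 0
Longest match has length 4 at offset 2.
next_char = character at position 6 + 4 = 10 -> 'c'

Best match: offset=2, length=4 (matching 'ecec' starting at position 4)
LZ77 triple: (2, 4, 'c')


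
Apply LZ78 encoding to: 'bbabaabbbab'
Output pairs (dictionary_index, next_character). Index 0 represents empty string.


LZ78 encoding steps:
Dictionary: {0: ''}
Step 1: w='' (idx 0), next='b' -> output (0, 'b'), add 'b' as idx 1
Step 2: w='b' (idx 1), next='a' -> output (1, 'a'), add 'ba' as idx 2
Step 3: w='ba' (idx 2), next='a' -> output (2, 'a'), add 'baa' as idx 3
Step 4: w='b' (idx 1), next='b' -> output (1, 'b'), add 'bb' as idx 4
Step 5: w='ba' (idx 2), next='b' -> output (2, 'b'), add 'bab' as idx 5


Encoded: [(0, 'b'), (1, 'a'), (2, 'a'), (1, 'b'), (2, 'b')]


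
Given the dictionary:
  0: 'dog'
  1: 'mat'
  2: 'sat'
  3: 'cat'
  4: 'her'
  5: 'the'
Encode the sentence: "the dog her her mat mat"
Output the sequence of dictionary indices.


Look up each word in the dictionary:
  'the' -> 5
  'dog' -> 0
  'her' -> 4
  'her' -> 4
  'mat' -> 1
  'mat' -> 1

Encoded: [5, 0, 4, 4, 1, 1]


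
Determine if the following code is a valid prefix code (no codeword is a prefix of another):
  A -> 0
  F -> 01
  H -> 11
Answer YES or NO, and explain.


Checking each pair (does one codeword prefix another?):
  A='0' vs F='01': prefix -- VIOLATION

NO -- this is NOT a valid prefix code. A (0) is a prefix of F (01).


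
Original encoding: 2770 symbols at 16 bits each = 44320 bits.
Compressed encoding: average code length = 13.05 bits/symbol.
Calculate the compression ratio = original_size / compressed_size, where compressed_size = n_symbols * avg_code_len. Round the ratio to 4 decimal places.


original_size = n_symbols * orig_bits = 2770 * 16 = 44320 bits
compressed_size = n_symbols * avg_code_len = 2770 * 13.05 = 36148.5 bits
ratio = original_size / compressed_size = 44320 / 36148.5 = 1.2261

Compression ratio = 1.2261


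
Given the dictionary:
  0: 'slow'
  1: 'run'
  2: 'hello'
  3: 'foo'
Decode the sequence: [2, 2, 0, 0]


Look up each index in the dictionary:
  2 -> 'hello'
  2 -> 'hello'
  0 -> 'slow'
  0 -> 'slow'

Decoded: "hello hello slow slow"


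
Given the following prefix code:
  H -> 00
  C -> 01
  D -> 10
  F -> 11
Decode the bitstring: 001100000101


Decoding step by step:
Bits 00 -> H
Bits 11 -> F
Bits 00 -> H
Bits 00 -> H
Bits 01 -> C
Bits 01 -> C


Decoded message: HFHHCC


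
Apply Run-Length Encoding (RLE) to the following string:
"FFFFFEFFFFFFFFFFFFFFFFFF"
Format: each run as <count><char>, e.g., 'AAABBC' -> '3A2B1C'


Scanning runs left to right:
  i=0: run of 'F' x 5 -> '5F'
  i=5: run of 'E' x 1 -> '1E'
  i=6: run of 'F' x 18 -> '18F'

RLE = 5F1E18F


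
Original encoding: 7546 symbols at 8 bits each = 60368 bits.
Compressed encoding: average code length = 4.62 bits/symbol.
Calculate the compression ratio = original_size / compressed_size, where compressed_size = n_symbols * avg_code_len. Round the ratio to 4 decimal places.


original_size = n_symbols * orig_bits = 7546 * 8 = 60368 bits
compressed_size = n_symbols * avg_code_len = 7546 * 4.62 = 34862.52 bits
ratio = original_size / compressed_size = 60368 / 34862.52 = 1.7316

Compression ratio = 1.7316


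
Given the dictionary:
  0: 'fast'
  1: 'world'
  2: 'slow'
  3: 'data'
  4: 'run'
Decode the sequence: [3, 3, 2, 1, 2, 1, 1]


Look up each index in the dictionary:
  3 -> 'data'
  3 -> 'data'
  2 -> 'slow'
  1 -> 'world'
  2 -> 'slow'
  1 -> 'world'
  1 -> 'world'

Decoded: "data data slow world slow world world"


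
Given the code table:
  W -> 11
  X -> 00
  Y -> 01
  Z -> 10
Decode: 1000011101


Decoding:
10 -> Z
00 -> X
01 -> Y
11 -> W
01 -> Y


Result: ZXYWY


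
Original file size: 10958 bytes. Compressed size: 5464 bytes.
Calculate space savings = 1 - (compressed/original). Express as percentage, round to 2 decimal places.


ratio = compressed/original = 5464/10958 = 0.498631
savings = 1 - ratio = 1 - 0.498631 = 0.501369
as a percentage: 0.501369 * 100 = 50.14%

Space savings = 1 - 5464/10958 = 50.14%


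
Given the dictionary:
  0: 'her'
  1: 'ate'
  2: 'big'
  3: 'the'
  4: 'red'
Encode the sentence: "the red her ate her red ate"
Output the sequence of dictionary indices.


Look up each word in the dictionary:
  'the' -> 3
  'red' -> 4
  'her' -> 0
  'ate' -> 1
  'her' -> 0
  'red' -> 4
  'ate' -> 1

Encoded: [3, 4, 0, 1, 0, 4, 1]


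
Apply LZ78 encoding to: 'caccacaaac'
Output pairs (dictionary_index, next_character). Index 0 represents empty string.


LZ78 encoding steps:
Dictionary: {0: ''}
Step 1: w='' (idx 0), next='c' -> output (0, 'c'), add 'c' as idx 1
Step 2: w='' (idx 0), next='a' -> output (0, 'a'), add 'a' as idx 2
Step 3: w='c' (idx 1), next='c' -> output (1, 'c'), add 'cc' as idx 3
Step 4: w='a' (idx 2), next='c' -> output (2, 'c'), add 'ac' as idx 4
Step 5: w='a' (idx 2), next='a' -> output (2, 'a'), add 'aa' as idx 5
Step 6: w='ac' (idx 4), end of input -> output (4, '')


Encoded: [(0, 'c'), (0, 'a'), (1, 'c'), (2, 'c'), (2, 'a'), (4, '')]


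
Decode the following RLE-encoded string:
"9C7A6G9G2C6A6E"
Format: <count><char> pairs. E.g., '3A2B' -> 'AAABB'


Expanding each <count><char> pair:
  9C -> 'CCCCCCCCC'
  7A -> 'AAAAAAA'
  6G -> 'GGGGGG'
  9G -> 'GGGGGGGGG'
  2C -> 'CC'
  6A -> 'AAAAAA'
  6E -> 'EEEEEE'

Decoded = CCCCCCCCCAAAAAAAGGGGGGGGGGGGGGGCCAAAAAAEEEEEE


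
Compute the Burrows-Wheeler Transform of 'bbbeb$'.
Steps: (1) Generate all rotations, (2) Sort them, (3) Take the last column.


Rotations (sorted):
  0: $bbbeb -> last char: b
  1: b$bbbe -> last char: e
  2: bbbeb$ -> last char: $
  3: bbeb$b -> last char: b
  4: beb$bb -> last char: b
  5: eb$bbb -> last char: b


BWT = be$bbb


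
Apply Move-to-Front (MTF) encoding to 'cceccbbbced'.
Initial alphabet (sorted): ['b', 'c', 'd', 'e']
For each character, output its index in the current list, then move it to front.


MTF encoding:
'c': index 1 in ['b', 'c', 'd', 'e'] -> ['c', 'b', 'd', 'e']
'c': index 0 in ['c', 'b', 'd', 'e'] -> ['c', 'b', 'd', 'e']
'e': index 3 in ['c', 'b', 'd', 'e'] -> ['e', 'c', 'b', 'd']
'c': index 1 in ['e', 'c', 'b', 'd'] -> ['c', 'e', 'b', 'd']
'c': index 0 in ['c', 'e', 'b', 'd'] -> ['c', 'e', 'b', 'd']
'b': index 2 in ['c', 'e', 'b', 'd'] -> ['b', 'c', 'e', 'd']
'b': index 0 in ['b', 'c', 'e', 'd'] -> ['b', 'c', 'e', 'd']
'b': index 0 in ['b', 'c', 'e', 'd'] -> ['b', 'c', 'e', 'd']
'c': index 1 in ['b', 'c', 'e', 'd'] -> ['c', 'b', 'e', 'd']
'e': index 2 in ['c', 'b', 'e', 'd'] -> ['e', 'c', 'b', 'd']
'd': index 3 in ['e', 'c', 'b', 'd'] -> ['d', 'e', 'c', 'b']


Output: [1, 0, 3, 1, 0, 2, 0, 0, 1, 2, 3]


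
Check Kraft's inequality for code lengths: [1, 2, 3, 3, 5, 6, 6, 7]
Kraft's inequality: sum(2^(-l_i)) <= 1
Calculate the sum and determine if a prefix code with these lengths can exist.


Sum = 2^(-1) + 2^(-2) + 2^(-3) + 2^(-3) + 2^(-5) + 2^(-6) + 2^(-6) + 2^(-7)
    = 0.5 + 0.25 + 0.125 + 0.125 + 0.03125 + 0.015625 + 0.015625 + 0.0078125
    = 137/128 = 1.0703125
Since 1.0703125 > 1, Kraft's inequality is NOT satisfied.
A prefix code with these lengths CANNOT exist.

Kraft sum = 1.0703125. Not satisfied.
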